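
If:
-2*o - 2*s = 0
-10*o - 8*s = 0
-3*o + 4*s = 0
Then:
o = 0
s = 0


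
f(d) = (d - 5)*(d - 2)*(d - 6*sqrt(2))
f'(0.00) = 69.40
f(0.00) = -84.85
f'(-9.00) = 591.13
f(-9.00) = -2692.73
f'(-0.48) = 84.95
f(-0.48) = -121.84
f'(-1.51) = 123.00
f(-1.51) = -228.39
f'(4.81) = -10.16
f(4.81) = 1.96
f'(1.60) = 27.52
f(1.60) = -9.36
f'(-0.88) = 98.97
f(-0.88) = -158.60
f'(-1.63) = 127.85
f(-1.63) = -243.44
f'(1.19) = 36.79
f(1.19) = -22.51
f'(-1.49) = 122.20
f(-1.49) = -225.94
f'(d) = (d - 5)*(d - 2) + (d - 5)*(d - 6*sqrt(2)) + (d - 2)*(d - 6*sqrt(2)) = 3*d^2 - 12*sqrt(2)*d - 14*d + 10 + 42*sqrt(2)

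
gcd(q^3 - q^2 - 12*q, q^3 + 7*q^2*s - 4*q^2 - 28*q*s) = q^2 - 4*q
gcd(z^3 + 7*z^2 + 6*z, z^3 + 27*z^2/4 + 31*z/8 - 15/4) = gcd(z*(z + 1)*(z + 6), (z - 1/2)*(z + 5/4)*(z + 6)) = z + 6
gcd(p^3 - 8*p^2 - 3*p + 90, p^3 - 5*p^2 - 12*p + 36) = p^2 - 3*p - 18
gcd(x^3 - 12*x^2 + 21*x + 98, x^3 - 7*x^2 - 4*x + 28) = x^2 - 5*x - 14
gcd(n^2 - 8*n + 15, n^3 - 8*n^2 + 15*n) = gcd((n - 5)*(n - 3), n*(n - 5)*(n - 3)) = n^2 - 8*n + 15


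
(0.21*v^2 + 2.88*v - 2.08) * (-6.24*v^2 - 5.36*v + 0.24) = -1.3104*v^4 - 19.0968*v^3 - 2.4072*v^2 + 11.84*v - 0.4992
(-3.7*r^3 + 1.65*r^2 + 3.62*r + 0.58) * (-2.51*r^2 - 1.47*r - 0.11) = 9.287*r^5 + 1.2975*r^4 - 11.1047*r^3 - 6.9587*r^2 - 1.2508*r - 0.0638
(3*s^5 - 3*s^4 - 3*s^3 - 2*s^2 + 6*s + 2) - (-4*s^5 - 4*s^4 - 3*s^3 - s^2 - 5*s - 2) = 7*s^5 + s^4 - s^2 + 11*s + 4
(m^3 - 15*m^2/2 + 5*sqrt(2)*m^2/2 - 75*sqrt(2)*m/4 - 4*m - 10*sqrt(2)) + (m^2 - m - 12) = m^3 - 13*m^2/2 + 5*sqrt(2)*m^2/2 - 75*sqrt(2)*m/4 - 5*m - 10*sqrt(2) - 12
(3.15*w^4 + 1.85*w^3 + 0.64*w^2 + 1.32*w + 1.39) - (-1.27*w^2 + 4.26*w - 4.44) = 3.15*w^4 + 1.85*w^3 + 1.91*w^2 - 2.94*w + 5.83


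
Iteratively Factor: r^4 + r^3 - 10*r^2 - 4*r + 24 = (r + 3)*(r^3 - 2*r^2 - 4*r + 8) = (r - 2)*(r + 3)*(r^2 - 4) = (r - 2)*(r + 2)*(r + 3)*(r - 2)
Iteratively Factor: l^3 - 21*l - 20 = (l - 5)*(l^2 + 5*l + 4) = (l - 5)*(l + 1)*(l + 4)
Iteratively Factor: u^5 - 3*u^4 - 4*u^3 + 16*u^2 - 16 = (u + 2)*(u^4 - 5*u^3 + 6*u^2 + 4*u - 8) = (u - 2)*(u + 2)*(u^3 - 3*u^2 + 4) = (u - 2)^2*(u + 2)*(u^2 - u - 2) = (u - 2)^3*(u + 2)*(u + 1)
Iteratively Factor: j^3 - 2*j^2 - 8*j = (j + 2)*(j^2 - 4*j) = (j - 4)*(j + 2)*(j)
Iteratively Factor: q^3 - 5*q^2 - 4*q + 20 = (q - 5)*(q^2 - 4) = (q - 5)*(q + 2)*(q - 2)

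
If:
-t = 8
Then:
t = -8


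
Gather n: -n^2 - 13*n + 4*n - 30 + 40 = -n^2 - 9*n + 10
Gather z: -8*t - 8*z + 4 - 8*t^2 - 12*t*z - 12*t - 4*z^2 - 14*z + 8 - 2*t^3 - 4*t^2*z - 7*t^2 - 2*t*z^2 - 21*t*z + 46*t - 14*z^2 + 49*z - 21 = -2*t^3 - 15*t^2 + 26*t + z^2*(-2*t - 18) + z*(-4*t^2 - 33*t + 27) - 9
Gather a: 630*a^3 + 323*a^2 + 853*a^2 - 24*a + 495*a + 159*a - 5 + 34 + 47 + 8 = 630*a^3 + 1176*a^2 + 630*a + 84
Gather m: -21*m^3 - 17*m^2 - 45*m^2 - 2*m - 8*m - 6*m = -21*m^3 - 62*m^2 - 16*m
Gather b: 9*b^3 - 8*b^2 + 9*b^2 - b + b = 9*b^3 + b^2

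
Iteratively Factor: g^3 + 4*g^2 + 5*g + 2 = (g + 1)*(g^2 + 3*g + 2) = (g + 1)^2*(g + 2)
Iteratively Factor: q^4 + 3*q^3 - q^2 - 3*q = (q + 1)*(q^3 + 2*q^2 - 3*q) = q*(q + 1)*(q^2 + 2*q - 3) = q*(q + 1)*(q + 3)*(q - 1)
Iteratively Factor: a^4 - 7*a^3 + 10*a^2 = (a - 5)*(a^3 - 2*a^2) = a*(a - 5)*(a^2 - 2*a) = a*(a - 5)*(a - 2)*(a)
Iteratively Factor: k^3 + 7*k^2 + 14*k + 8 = (k + 2)*(k^2 + 5*k + 4) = (k + 2)*(k + 4)*(k + 1)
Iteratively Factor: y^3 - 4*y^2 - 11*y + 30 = (y + 3)*(y^2 - 7*y + 10) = (y - 5)*(y + 3)*(y - 2)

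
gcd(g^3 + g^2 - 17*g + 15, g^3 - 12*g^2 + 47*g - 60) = g - 3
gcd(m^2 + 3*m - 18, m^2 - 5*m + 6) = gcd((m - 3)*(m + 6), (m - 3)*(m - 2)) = m - 3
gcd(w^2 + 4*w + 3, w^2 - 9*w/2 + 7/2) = 1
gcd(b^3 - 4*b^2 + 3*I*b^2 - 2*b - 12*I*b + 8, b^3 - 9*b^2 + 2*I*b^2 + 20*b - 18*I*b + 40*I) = b^2 + b*(-4 + 2*I) - 8*I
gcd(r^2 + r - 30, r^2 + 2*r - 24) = r + 6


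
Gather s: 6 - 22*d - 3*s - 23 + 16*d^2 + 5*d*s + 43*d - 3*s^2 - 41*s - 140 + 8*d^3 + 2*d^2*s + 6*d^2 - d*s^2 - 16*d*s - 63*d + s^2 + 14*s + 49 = 8*d^3 + 22*d^2 - 42*d + s^2*(-d - 2) + s*(2*d^2 - 11*d - 30) - 108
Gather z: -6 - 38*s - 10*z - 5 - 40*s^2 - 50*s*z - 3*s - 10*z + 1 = -40*s^2 - 41*s + z*(-50*s - 20) - 10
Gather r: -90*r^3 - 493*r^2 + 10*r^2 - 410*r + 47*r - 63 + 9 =-90*r^3 - 483*r^2 - 363*r - 54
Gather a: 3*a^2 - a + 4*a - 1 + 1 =3*a^2 + 3*a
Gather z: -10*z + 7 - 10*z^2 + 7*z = -10*z^2 - 3*z + 7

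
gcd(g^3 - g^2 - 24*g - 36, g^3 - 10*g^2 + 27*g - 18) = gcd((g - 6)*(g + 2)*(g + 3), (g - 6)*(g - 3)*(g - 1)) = g - 6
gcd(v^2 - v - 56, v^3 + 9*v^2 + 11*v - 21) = v + 7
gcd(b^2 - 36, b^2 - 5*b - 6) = b - 6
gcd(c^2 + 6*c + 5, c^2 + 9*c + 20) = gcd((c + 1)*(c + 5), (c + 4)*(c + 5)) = c + 5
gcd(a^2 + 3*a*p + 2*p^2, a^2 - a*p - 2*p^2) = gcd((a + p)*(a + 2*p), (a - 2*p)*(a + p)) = a + p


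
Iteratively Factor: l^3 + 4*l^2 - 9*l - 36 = (l + 4)*(l^2 - 9) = (l - 3)*(l + 4)*(l + 3)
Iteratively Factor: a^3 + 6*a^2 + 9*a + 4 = (a + 4)*(a^2 + 2*a + 1) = (a + 1)*(a + 4)*(a + 1)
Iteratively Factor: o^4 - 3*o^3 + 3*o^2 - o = (o)*(o^3 - 3*o^2 + 3*o - 1) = o*(o - 1)*(o^2 - 2*o + 1) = o*(o - 1)^2*(o - 1)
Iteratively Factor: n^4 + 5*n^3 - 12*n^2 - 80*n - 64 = (n - 4)*(n^3 + 9*n^2 + 24*n + 16) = (n - 4)*(n + 1)*(n^2 + 8*n + 16) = (n - 4)*(n + 1)*(n + 4)*(n + 4)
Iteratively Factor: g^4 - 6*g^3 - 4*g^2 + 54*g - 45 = (g + 3)*(g^3 - 9*g^2 + 23*g - 15) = (g - 5)*(g + 3)*(g^2 - 4*g + 3) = (g - 5)*(g - 1)*(g + 3)*(g - 3)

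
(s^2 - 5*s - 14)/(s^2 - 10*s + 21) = (s + 2)/(s - 3)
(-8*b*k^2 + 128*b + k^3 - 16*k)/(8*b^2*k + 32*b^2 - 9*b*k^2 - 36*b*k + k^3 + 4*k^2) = (4 - k)/(b - k)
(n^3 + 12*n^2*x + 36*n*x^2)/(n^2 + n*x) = (n^2 + 12*n*x + 36*x^2)/(n + x)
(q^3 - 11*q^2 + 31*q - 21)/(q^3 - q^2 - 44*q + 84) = (q^3 - 11*q^2 + 31*q - 21)/(q^3 - q^2 - 44*q + 84)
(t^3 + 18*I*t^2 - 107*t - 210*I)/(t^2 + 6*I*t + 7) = (t^2 + 11*I*t - 30)/(t - I)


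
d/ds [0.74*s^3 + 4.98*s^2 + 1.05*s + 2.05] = 2.22*s^2 + 9.96*s + 1.05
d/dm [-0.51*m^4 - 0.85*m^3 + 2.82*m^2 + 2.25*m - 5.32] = -2.04*m^3 - 2.55*m^2 + 5.64*m + 2.25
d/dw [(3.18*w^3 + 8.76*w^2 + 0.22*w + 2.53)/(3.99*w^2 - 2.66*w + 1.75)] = (12.6882*w^4 - 16.9176*w^3 - 7.4844*w^2 + 10.4706*w + 7.1148)/(15.9201*w^4 - 21.2268*w^3 + 21.0406*w^2 - 9.31*w + 3.0625)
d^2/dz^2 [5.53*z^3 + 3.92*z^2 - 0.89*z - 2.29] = 33.18*z + 7.84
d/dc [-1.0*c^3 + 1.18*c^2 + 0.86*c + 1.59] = -3.0*c^2 + 2.36*c + 0.86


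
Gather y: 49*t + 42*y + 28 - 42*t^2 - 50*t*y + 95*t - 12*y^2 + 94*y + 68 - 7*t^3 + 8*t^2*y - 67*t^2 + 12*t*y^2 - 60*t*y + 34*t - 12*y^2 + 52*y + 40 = -7*t^3 - 109*t^2 + 178*t + y^2*(12*t - 24) + y*(8*t^2 - 110*t + 188) + 136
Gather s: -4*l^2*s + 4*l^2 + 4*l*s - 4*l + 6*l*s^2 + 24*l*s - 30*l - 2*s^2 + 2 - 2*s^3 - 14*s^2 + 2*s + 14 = 4*l^2 - 34*l - 2*s^3 + s^2*(6*l - 16) + s*(-4*l^2 + 28*l + 2) + 16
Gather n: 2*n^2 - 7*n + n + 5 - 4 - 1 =2*n^2 - 6*n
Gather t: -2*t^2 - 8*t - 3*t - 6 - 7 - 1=-2*t^2 - 11*t - 14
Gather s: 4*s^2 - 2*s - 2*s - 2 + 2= 4*s^2 - 4*s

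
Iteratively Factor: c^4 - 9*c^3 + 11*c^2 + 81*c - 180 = (c - 3)*(c^3 - 6*c^2 - 7*c + 60) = (c - 4)*(c - 3)*(c^2 - 2*c - 15) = (c - 5)*(c - 4)*(c - 3)*(c + 3)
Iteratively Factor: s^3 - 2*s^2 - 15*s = (s + 3)*(s^2 - 5*s) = (s - 5)*(s + 3)*(s)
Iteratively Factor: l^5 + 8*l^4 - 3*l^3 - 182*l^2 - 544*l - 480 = (l + 4)*(l^4 + 4*l^3 - 19*l^2 - 106*l - 120) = (l + 4)^2*(l^3 - 19*l - 30) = (l - 5)*(l + 4)^2*(l^2 + 5*l + 6) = (l - 5)*(l + 2)*(l + 4)^2*(l + 3)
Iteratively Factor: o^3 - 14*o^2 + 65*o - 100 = (o - 5)*(o^2 - 9*o + 20) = (o - 5)*(o - 4)*(o - 5)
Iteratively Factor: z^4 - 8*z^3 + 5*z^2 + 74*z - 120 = (z + 3)*(z^3 - 11*z^2 + 38*z - 40) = (z - 4)*(z + 3)*(z^2 - 7*z + 10) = (z - 4)*(z - 2)*(z + 3)*(z - 5)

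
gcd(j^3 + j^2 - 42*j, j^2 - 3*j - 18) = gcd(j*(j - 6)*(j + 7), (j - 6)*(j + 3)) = j - 6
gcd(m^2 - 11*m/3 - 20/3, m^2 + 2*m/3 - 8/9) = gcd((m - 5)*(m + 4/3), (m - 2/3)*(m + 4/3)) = m + 4/3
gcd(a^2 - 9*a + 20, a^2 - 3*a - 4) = a - 4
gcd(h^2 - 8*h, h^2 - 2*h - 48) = h - 8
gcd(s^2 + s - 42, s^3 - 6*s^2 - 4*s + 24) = s - 6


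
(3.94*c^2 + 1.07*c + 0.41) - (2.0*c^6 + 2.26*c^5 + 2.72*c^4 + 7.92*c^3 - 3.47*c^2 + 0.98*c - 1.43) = -2.0*c^6 - 2.26*c^5 - 2.72*c^4 - 7.92*c^3 + 7.41*c^2 + 0.0900000000000001*c + 1.84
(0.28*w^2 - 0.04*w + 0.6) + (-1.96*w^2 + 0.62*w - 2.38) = -1.68*w^2 + 0.58*w - 1.78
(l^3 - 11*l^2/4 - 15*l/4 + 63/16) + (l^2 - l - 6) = l^3 - 7*l^2/4 - 19*l/4 - 33/16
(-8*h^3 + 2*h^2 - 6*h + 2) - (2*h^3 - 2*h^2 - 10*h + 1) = -10*h^3 + 4*h^2 + 4*h + 1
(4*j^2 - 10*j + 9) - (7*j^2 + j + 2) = -3*j^2 - 11*j + 7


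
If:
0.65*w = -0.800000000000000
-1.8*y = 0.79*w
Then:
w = -1.23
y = 0.54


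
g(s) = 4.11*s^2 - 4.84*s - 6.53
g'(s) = 8.22*s - 4.84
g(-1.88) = 17.10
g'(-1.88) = -20.29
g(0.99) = -7.29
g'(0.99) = 3.30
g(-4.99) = 119.96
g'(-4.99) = -45.86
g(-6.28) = 185.96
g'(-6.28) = -56.46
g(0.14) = -7.13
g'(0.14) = -3.69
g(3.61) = 29.56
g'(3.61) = 24.83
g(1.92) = -0.67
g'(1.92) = 10.94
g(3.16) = 19.22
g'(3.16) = 21.14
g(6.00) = 112.39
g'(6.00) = 44.48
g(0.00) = -6.53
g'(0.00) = -4.84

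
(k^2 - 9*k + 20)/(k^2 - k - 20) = (k - 4)/(k + 4)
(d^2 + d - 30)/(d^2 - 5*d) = (d + 6)/d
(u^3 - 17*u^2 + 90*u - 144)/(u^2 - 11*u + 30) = (u^2 - 11*u + 24)/(u - 5)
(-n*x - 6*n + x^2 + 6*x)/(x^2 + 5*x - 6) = (-n + x)/(x - 1)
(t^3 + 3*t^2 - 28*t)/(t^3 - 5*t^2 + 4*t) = (t + 7)/(t - 1)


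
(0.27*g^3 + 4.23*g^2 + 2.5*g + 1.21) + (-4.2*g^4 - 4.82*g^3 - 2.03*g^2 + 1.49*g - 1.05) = -4.2*g^4 - 4.55*g^3 + 2.2*g^2 + 3.99*g + 0.16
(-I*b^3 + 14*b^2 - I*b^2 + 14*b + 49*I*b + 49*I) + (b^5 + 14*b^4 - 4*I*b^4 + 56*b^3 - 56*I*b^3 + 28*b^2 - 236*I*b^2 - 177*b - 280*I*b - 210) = b^5 + 14*b^4 - 4*I*b^4 + 56*b^3 - 57*I*b^3 + 42*b^2 - 237*I*b^2 - 163*b - 231*I*b - 210 + 49*I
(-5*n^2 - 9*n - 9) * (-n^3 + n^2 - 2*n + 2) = 5*n^5 + 4*n^4 + 10*n^3 - n^2 - 18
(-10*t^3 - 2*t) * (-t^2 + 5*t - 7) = 10*t^5 - 50*t^4 + 72*t^3 - 10*t^2 + 14*t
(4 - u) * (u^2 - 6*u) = -u^3 + 10*u^2 - 24*u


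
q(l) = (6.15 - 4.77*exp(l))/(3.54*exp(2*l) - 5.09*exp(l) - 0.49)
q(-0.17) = -0.94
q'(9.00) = 0.00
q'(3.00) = 0.07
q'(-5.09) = 0.76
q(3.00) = -0.07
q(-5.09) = -11.74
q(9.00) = 0.00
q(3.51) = -0.04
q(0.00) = -0.68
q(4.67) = -0.01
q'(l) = (6.15 - 4.77*exp(l))*(-7.08*exp(2*l) + 5.09*exp(l))/(3.54*exp(2*l) - 5.09*exp(l) - 0.49)^2 - 4.77*exp(l)/(3.54*exp(2*l) - 5.09*exp(l) - 0.49)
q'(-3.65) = 2.20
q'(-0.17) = 1.47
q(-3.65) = -9.72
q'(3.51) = 0.04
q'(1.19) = 0.54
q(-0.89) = -2.11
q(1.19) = -0.45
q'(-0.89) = 1.94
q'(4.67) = 0.01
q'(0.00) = 1.68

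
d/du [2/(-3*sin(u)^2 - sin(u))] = 2*(6/tan(u) + cos(u)/sin(u)^2)/(3*sin(u) + 1)^2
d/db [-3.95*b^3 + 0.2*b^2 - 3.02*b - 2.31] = -11.85*b^2 + 0.4*b - 3.02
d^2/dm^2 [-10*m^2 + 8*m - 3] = -20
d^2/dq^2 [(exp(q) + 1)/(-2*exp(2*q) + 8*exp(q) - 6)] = (-exp(4*q) - 8*exp(3*q) + 30*exp(2*q) - 16*exp(q) - 21)*exp(q)/(2*(exp(6*q) - 12*exp(5*q) + 57*exp(4*q) - 136*exp(3*q) + 171*exp(2*q) - 108*exp(q) + 27))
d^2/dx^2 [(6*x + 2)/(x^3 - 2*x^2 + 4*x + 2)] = 4*((3*x + 1)*(3*x^2 - 4*x + 4)^2 + (-9*x^2 + 12*x - (3*x - 2)*(3*x + 1) - 12)*(x^3 - 2*x^2 + 4*x + 2))/(x^3 - 2*x^2 + 4*x + 2)^3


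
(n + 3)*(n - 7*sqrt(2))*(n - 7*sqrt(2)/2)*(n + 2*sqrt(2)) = n^4 - 17*sqrt(2)*n^3/2 + 3*n^3 - 51*sqrt(2)*n^2/2 + 7*n^2 + 21*n + 98*sqrt(2)*n + 294*sqrt(2)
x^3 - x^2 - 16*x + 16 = (x - 4)*(x - 1)*(x + 4)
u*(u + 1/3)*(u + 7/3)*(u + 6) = u^4 + 26*u^3/3 + 151*u^2/9 + 14*u/3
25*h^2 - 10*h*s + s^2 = (-5*h + s)^2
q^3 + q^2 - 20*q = q*(q - 4)*(q + 5)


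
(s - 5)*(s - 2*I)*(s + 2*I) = s^3 - 5*s^2 + 4*s - 20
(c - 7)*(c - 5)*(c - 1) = c^3 - 13*c^2 + 47*c - 35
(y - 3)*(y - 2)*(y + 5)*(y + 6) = y^4 + 6*y^3 - 19*y^2 - 84*y + 180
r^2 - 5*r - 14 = (r - 7)*(r + 2)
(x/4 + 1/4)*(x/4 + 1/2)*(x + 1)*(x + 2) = x^4/16 + 3*x^3/8 + 13*x^2/16 + 3*x/4 + 1/4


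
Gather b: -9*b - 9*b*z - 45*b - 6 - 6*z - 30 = b*(-9*z - 54) - 6*z - 36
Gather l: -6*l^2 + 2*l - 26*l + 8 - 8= -6*l^2 - 24*l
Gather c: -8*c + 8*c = 0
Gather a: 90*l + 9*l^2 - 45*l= 9*l^2 + 45*l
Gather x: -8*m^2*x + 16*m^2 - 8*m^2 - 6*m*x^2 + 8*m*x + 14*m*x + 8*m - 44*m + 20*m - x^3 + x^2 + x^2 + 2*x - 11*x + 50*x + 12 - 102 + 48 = 8*m^2 - 16*m - x^3 + x^2*(2 - 6*m) + x*(-8*m^2 + 22*m + 41) - 42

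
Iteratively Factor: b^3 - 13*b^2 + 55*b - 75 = (b - 5)*(b^2 - 8*b + 15) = (b - 5)*(b - 3)*(b - 5)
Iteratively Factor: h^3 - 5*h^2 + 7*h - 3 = (h - 1)*(h^2 - 4*h + 3) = (h - 3)*(h - 1)*(h - 1)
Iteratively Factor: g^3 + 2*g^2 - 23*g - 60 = (g - 5)*(g^2 + 7*g + 12) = (g - 5)*(g + 3)*(g + 4)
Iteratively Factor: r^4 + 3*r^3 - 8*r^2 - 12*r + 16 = (r - 2)*(r^3 + 5*r^2 + 2*r - 8) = (r - 2)*(r - 1)*(r^2 + 6*r + 8) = (r - 2)*(r - 1)*(r + 4)*(r + 2)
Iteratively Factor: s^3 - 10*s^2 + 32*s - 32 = (s - 2)*(s^2 - 8*s + 16) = (s - 4)*(s - 2)*(s - 4)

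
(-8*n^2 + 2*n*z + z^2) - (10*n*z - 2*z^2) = -8*n^2 - 8*n*z + 3*z^2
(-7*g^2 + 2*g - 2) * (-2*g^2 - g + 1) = 14*g^4 + 3*g^3 - 5*g^2 + 4*g - 2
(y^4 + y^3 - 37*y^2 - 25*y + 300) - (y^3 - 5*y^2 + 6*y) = y^4 - 32*y^2 - 31*y + 300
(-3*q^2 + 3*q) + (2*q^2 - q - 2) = -q^2 + 2*q - 2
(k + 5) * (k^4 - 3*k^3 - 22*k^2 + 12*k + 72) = k^5 + 2*k^4 - 37*k^3 - 98*k^2 + 132*k + 360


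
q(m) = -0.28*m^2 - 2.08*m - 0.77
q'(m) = -0.56*m - 2.08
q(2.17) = -6.60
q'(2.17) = -3.30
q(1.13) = -3.48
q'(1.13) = -2.71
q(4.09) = -13.96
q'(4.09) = -4.37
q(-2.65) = 2.78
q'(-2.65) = -0.60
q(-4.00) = 3.07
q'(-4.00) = 0.16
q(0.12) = -1.02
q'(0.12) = -2.15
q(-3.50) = 3.08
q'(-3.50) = -0.12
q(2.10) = -6.37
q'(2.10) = -3.26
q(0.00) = -0.77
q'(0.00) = -2.08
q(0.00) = -0.77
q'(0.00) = -2.08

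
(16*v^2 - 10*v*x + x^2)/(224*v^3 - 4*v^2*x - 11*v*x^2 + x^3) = (-2*v + x)/(-28*v^2 - 3*v*x + x^2)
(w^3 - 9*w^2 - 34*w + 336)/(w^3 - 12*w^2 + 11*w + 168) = (w + 6)/(w + 3)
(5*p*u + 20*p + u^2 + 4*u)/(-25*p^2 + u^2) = (-u - 4)/(5*p - u)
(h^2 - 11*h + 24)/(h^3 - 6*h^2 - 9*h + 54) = (h - 8)/(h^2 - 3*h - 18)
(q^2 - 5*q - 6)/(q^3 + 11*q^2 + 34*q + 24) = (q - 6)/(q^2 + 10*q + 24)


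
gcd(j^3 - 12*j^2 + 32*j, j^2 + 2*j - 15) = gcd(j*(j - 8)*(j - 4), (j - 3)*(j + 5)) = 1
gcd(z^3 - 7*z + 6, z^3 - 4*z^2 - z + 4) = z - 1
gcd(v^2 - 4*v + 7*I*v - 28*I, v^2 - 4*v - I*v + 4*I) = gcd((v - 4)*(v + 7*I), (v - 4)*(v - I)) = v - 4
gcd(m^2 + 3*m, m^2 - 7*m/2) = m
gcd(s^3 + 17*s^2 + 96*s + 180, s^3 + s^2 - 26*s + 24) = s + 6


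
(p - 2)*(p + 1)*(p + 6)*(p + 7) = p^4 + 12*p^3 + 27*p^2 - 68*p - 84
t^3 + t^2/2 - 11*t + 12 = (t - 2)*(t - 3/2)*(t + 4)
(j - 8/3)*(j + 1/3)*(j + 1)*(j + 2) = j^4 + 2*j^3/3 - 53*j^2/9 - 22*j/3 - 16/9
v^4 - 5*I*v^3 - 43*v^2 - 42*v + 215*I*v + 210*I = (v - 7)*(v + 1)*(v + 6)*(v - 5*I)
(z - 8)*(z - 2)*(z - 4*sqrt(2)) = z^3 - 10*z^2 - 4*sqrt(2)*z^2 + 16*z + 40*sqrt(2)*z - 64*sqrt(2)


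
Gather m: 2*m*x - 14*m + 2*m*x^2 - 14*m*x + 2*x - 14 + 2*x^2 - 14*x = m*(2*x^2 - 12*x - 14) + 2*x^2 - 12*x - 14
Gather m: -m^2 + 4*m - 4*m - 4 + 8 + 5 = 9 - m^2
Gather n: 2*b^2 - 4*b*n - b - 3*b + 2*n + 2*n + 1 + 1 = 2*b^2 - 4*b + n*(4 - 4*b) + 2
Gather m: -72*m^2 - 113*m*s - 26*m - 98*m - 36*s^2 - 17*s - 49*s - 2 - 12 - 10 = -72*m^2 + m*(-113*s - 124) - 36*s^2 - 66*s - 24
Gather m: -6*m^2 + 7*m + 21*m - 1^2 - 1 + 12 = -6*m^2 + 28*m + 10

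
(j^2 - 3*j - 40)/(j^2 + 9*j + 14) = (j^2 - 3*j - 40)/(j^2 + 9*j + 14)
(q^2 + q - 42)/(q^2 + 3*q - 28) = (q - 6)/(q - 4)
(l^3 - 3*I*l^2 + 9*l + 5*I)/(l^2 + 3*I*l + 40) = (l^2 + 2*I*l - 1)/(l + 8*I)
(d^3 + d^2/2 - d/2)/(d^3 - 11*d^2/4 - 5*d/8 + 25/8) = 4*d*(2*d - 1)/(8*d^2 - 30*d + 25)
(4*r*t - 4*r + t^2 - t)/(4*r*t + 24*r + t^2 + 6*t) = (t - 1)/(t + 6)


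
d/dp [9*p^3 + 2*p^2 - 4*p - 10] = 27*p^2 + 4*p - 4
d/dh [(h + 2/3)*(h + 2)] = 2*h + 8/3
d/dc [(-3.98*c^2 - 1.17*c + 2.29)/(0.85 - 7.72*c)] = (30.7256*c^2 - 6.766*c + 16.6843)/(59.5984*c^2 - 13.124*c + 0.7225)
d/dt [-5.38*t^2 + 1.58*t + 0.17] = 1.58 - 10.76*t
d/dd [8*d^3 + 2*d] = 24*d^2 + 2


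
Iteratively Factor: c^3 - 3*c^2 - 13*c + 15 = (c - 1)*(c^2 - 2*c - 15) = (c - 5)*(c - 1)*(c + 3)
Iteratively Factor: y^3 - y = (y)*(y^2 - 1) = y*(y + 1)*(y - 1)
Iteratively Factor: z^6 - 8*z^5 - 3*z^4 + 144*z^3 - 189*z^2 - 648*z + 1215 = (z + 3)*(z^5 - 11*z^4 + 30*z^3 + 54*z^2 - 351*z + 405) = (z - 5)*(z + 3)*(z^4 - 6*z^3 + 54*z - 81) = (z - 5)*(z - 3)*(z + 3)*(z^3 - 3*z^2 - 9*z + 27) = (z - 5)*(z - 3)^2*(z + 3)*(z^2 - 9) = (z - 5)*(z - 3)^3*(z + 3)*(z + 3)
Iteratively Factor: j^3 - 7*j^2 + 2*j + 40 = (j - 4)*(j^2 - 3*j - 10) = (j - 4)*(j + 2)*(j - 5)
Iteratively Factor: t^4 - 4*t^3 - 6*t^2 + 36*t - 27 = (t + 3)*(t^3 - 7*t^2 + 15*t - 9) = (t - 1)*(t + 3)*(t^2 - 6*t + 9) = (t - 3)*(t - 1)*(t + 3)*(t - 3)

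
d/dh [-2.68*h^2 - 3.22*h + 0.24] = -5.36*h - 3.22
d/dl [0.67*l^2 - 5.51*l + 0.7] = 1.34*l - 5.51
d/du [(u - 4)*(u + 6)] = 2*u + 2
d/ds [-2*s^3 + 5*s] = 5 - 6*s^2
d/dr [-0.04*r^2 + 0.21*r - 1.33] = 0.21 - 0.08*r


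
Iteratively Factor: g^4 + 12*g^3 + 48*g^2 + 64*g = (g + 4)*(g^3 + 8*g^2 + 16*g) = (g + 4)^2*(g^2 + 4*g) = (g + 4)^3*(g)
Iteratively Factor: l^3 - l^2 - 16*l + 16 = (l - 1)*(l^2 - 16) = (l - 1)*(l + 4)*(l - 4)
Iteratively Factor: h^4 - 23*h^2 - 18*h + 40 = (h - 5)*(h^3 + 5*h^2 + 2*h - 8) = (h - 5)*(h + 2)*(h^2 + 3*h - 4) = (h - 5)*(h - 1)*(h + 2)*(h + 4)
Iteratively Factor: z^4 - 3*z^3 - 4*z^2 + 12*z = (z + 2)*(z^3 - 5*z^2 + 6*z) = (z - 3)*(z + 2)*(z^2 - 2*z) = z*(z - 3)*(z + 2)*(z - 2)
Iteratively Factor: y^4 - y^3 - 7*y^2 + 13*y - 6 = (y - 1)*(y^3 - 7*y + 6) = (y - 2)*(y - 1)*(y^2 + 2*y - 3) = (y - 2)*(y - 1)^2*(y + 3)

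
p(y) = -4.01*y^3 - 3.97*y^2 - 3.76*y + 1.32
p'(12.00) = -1831.36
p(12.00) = -7544.76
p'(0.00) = -3.76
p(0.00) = 1.32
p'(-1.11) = -9.77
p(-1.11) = 6.09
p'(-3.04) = -90.80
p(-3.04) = 88.72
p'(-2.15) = -42.30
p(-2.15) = 30.91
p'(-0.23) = -2.57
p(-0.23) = 2.02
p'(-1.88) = -31.35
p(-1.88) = 21.00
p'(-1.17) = -10.94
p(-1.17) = 6.71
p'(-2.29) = -48.66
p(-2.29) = 37.27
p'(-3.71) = -139.88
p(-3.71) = 165.40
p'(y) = -12.03*y^2 - 7.94*y - 3.76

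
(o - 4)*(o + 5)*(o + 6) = o^3 + 7*o^2 - 14*o - 120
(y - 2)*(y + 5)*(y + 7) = y^3 + 10*y^2 + 11*y - 70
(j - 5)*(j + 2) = j^2 - 3*j - 10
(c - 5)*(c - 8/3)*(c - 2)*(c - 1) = c^4 - 32*c^3/3 + 115*c^2/3 - 166*c/3 + 80/3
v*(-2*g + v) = -2*g*v + v^2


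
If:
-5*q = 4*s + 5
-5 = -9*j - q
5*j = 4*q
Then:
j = 20/41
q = 25/41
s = -165/82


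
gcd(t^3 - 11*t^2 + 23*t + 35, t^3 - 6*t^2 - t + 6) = t + 1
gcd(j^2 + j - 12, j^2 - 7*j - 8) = 1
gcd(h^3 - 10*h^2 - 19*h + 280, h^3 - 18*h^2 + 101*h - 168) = h^2 - 15*h + 56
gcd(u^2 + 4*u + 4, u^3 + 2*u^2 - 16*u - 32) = u + 2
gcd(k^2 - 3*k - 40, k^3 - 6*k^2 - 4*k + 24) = 1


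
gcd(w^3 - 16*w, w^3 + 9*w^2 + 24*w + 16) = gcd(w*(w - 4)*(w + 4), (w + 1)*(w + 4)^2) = w + 4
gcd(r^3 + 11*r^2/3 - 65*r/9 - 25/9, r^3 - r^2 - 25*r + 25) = r + 5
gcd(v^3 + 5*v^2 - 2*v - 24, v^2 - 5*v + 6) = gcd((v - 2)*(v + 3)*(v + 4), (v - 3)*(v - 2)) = v - 2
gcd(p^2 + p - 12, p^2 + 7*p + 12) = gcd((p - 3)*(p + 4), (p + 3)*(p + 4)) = p + 4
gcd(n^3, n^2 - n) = n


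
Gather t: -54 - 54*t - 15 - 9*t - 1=-63*t - 70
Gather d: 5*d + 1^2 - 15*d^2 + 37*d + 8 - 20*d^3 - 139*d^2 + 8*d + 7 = -20*d^3 - 154*d^2 + 50*d + 16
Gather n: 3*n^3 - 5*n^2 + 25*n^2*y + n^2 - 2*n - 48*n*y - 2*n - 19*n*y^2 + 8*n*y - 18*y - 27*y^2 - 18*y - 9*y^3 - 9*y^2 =3*n^3 + n^2*(25*y - 4) + n*(-19*y^2 - 40*y - 4) - 9*y^3 - 36*y^2 - 36*y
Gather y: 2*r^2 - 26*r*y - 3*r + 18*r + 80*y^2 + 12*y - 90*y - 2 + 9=2*r^2 + 15*r + 80*y^2 + y*(-26*r - 78) + 7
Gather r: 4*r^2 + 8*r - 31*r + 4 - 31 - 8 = 4*r^2 - 23*r - 35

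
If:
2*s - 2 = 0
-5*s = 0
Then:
No Solution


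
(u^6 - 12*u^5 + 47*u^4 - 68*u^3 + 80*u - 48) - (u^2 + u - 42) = u^6 - 12*u^5 + 47*u^4 - 68*u^3 - u^2 + 79*u - 6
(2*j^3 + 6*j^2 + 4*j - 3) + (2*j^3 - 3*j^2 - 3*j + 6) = 4*j^3 + 3*j^2 + j + 3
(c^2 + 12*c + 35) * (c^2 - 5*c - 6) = c^4 + 7*c^3 - 31*c^2 - 247*c - 210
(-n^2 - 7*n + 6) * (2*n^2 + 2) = -2*n^4 - 14*n^3 + 10*n^2 - 14*n + 12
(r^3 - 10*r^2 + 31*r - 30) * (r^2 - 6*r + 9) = r^5 - 16*r^4 + 100*r^3 - 306*r^2 + 459*r - 270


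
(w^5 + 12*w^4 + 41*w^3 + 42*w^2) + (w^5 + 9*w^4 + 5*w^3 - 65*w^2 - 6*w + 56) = 2*w^5 + 21*w^4 + 46*w^3 - 23*w^2 - 6*w + 56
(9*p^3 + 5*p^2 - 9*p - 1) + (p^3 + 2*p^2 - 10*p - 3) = 10*p^3 + 7*p^2 - 19*p - 4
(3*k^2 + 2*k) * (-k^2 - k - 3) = -3*k^4 - 5*k^3 - 11*k^2 - 6*k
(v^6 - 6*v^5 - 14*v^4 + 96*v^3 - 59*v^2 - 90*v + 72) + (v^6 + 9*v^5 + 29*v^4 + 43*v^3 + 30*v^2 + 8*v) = 2*v^6 + 3*v^5 + 15*v^4 + 139*v^3 - 29*v^2 - 82*v + 72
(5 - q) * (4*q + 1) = -4*q^2 + 19*q + 5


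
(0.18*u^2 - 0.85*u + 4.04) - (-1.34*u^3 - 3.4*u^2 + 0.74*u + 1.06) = 1.34*u^3 + 3.58*u^2 - 1.59*u + 2.98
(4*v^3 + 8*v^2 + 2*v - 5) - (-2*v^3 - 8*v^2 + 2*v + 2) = 6*v^3 + 16*v^2 - 7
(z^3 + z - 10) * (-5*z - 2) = -5*z^4 - 2*z^3 - 5*z^2 + 48*z + 20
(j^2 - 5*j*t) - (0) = j^2 - 5*j*t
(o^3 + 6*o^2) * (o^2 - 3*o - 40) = o^5 + 3*o^4 - 58*o^3 - 240*o^2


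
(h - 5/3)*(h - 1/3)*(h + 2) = h^3 - 31*h/9 + 10/9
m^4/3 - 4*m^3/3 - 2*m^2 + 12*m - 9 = (m/3 + 1)*(m - 3)^2*(m - 1)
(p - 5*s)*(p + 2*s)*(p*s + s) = p^3*s - 3*p^2*s^2 + p^2*s - 10*p*s^3 - 3*p*s^2 - 10*s^3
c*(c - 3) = c^2 - 3*c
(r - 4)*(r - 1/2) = r^2 - 9*r/2 + 2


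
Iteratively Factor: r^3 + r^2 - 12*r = (r)*(r^2 + r - 12) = r*(r + 4)*(r - 3)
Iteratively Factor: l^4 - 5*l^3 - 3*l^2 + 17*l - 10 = (l + 2)*(l^3 - 7*l^2 + 11*l - 5) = (l - 1)*(l + 2)*(l^2 - 6*l + 5) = (l - 1)^2*(l + 2)*(l - 5)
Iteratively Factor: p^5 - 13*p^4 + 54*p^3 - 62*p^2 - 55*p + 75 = (p - 1)*(p^4 - 12*p^3 + 42*p^2 - 20*p - 75) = (p - 5)*(p - 1)*(p^3 - 7*p^2 + 7*p + 15) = (p - 5)*(p - 3)*(p - 1)*(p^2 - 4*p - 5) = (p - 5)*(p - 3)*(p - 1)*(p + 1)*(p - 5)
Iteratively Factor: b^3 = (b)*(b^2) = b^2*(b)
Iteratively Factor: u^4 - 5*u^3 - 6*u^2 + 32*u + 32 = (u - 4)*(u^3 - u^2 - 10*u - 8) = (u - 4)*(u + 2)*(u^2 - 3*u - 4) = (u - 4)*(u + 1)*(u + 2)*(u - 4)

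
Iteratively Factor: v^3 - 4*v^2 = (v - 4)*(v^2) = v*(v - 4)*(v)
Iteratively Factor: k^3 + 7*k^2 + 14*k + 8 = (k + 1)*(k^2 + 6*k + 8) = (k + 1)*(k + 4)*(k + 2)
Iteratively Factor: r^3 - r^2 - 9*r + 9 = (r + 3)*(r^2 - 4*r + 3) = (r - 3)*(r + 3)*(r - 1)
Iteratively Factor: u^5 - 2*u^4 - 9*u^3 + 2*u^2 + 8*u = (u - 4)*(u^4 + 2*u^3 - u^2 - 2*u) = (u - 4)*(u - 1)*(u^3 + 3*u^2 + 2*u) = u*(u - 4)*(u - 1)*(u^2 + 3*u + 2) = u*(u - 4)*(u - 1)*(u + 1)*(u + 2)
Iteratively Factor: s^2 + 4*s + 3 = (s + 1)*(s + 3)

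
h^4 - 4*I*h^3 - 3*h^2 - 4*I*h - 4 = (h - 2*I)^2*(h - I)*(h + I)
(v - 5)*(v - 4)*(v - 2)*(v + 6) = v^4 - 5*v^3 - 28*v^2 + 188*v - 240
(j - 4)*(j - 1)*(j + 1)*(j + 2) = j^4 - 2*j^3 - 9*j^2 + 2*j + 8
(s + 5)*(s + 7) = s^2 + 12*s + 35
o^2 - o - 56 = (o - 8)*(o + 7)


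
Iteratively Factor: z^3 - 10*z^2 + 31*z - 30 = (z - 5)*(z^2 - 5*z + 6) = (z - 5)*(z - 3)*(z - 2)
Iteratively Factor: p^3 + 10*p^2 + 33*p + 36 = (p + 3)*(p^2 + 7*p + 12) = (p + 3)*(p + 4)*(p + 3)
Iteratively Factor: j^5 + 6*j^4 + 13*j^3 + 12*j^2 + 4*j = (j)*(j^4 + 6*j^3 + 13*j^2 + 12*j + 4) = j*(j + 1)*(j^3 + 5*j^2 + 8*j + 4) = j*(j + 1)^2*(j^2 + 4*j + 4) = j*(j + 1)^2*(j + 2)*(j + 2)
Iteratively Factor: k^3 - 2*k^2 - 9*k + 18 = (k - 3)*(k^2 + k - 6) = (k - 3)*(k - 2)*(k + 3)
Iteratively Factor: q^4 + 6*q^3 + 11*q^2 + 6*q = (q + 3)*(q^3 + 3*q^2 + 2*q) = (q + 2)*(q + 3)*(q^2 + q) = q*(q + 2)*(q + 3)*(q + 1)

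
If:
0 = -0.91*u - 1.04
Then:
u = -1.14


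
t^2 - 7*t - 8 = (t - 8)*(t + 1)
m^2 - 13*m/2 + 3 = (m - 6)*(m - 1/2)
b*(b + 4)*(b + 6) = b^3 + 10*b^2 + 24*b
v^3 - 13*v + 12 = (v - 3)*(v - 1)*(v + 4)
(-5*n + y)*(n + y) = -5*n^2 - 4*n*y + y^2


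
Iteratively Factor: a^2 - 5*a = (a)*(a - 5)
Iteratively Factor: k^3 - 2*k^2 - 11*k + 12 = (k - 4)*(k^2 + 2*k - 3) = (k - 4)*(k + 3)*(k - 1)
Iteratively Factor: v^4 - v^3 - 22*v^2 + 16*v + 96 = (v - 4)*(v^3 + 3*v^2 - 10*v - 24) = (v - 4)*(v - 3)*(v^2 + 6*v + 8) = (v - 4)*(v - 3)*(v + 2)*(v + 4)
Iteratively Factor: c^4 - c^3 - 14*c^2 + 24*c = (c)*(c^3 - c^2 - 14*c + 24) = c*(c - 3)*(c^2 + 2*c - 8) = c*(c - 3)*(c - 2)*(c + 4)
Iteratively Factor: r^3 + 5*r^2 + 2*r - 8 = (r + 2)*(r^2 + 3*r - 4) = (r - 1)*(r + 2)*(r + 4)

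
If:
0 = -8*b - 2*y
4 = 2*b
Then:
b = 2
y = -8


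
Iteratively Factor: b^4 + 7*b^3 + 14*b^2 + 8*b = (b + 4)*(b^3 + 3*b^2 + 2*b) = (b + 1)*(b + 4)*(b^2 + 2*b) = (b + 1)*(b + 2)*(b + 4)*(b)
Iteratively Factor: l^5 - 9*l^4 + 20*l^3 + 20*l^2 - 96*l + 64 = (l - 4)*(l^4 - 5*l^3 + 20*l - 16) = (l - 4)*(l - 1)*(l^3 - 4*l^2 - 4*l + 16) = (l - 4)*(l - 1)*(l + 2)*(l^2 - 6*l + 8) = (l - 4)*(l - 2)*(l - 1)*(l + 2)*(l - 4)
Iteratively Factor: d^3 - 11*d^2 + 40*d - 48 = (d - 4)*(d^2 - 7*d + 12) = (d - 4)*(d - 3)*(d - 4)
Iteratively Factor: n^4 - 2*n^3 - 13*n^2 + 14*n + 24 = (n + 1)*(n^3 - 3*n^2 - 10*n + 24) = (n - 2)*(n + 1)*(n^2 - n - 12) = (n - 4)*(n - 2)*(n + 1)*(n + 3)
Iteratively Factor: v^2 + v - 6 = (v + 3)*(v - 2)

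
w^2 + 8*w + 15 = (w + 3)*(w + 5)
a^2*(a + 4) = a^3 + 4*a^2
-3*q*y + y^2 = y*(-3*q + y)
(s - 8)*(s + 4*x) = s^2 + 4*s*x - 8*s - 32*x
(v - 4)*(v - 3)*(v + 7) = v^3 - 37*v + 84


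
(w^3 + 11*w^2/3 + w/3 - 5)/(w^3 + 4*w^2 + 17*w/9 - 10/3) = 3*(w - 1)/(3*w - 2)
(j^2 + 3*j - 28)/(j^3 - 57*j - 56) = (j - 4)/(j^2 - 7*j - 8)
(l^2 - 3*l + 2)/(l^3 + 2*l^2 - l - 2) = (l - 2)/(l^2 + 3*l + 2)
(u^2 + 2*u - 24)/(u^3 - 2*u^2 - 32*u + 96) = 1/(u - 4)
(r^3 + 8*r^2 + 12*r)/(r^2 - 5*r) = (r^2 + 8*r + 12)/(r - 5)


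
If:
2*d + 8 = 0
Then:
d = -4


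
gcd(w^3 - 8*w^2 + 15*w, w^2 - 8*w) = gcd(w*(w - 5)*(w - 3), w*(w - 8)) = w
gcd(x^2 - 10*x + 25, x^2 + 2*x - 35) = x - 5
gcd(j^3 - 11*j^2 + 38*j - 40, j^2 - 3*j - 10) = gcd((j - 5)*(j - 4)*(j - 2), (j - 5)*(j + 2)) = j - 5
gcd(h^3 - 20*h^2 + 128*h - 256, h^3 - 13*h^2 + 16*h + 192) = h^2 - 16*h + 64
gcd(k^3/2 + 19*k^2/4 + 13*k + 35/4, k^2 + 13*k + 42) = 1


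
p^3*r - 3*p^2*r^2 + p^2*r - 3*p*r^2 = p*(p - 3*r)*(p*r + r)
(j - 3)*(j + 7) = j^2 + 4*j - 21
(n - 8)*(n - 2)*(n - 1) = n^3 - 11*n^2 + 26*n - 16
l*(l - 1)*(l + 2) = l^3 + l^2 - 2*l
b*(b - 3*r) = b^2 - 3*b*r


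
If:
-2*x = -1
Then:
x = 1/2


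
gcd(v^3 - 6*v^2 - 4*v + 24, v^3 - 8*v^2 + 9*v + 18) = v - 6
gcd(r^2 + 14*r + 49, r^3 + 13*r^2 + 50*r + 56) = r + 7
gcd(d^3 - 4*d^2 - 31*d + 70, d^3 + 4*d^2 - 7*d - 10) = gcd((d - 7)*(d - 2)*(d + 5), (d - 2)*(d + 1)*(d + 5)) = d^2 + 3*d - 10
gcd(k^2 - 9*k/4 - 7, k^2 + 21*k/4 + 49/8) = k + 7/4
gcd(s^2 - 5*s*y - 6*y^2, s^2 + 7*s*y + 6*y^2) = s + y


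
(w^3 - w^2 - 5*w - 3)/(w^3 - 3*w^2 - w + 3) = (w + 1)/(w - 1)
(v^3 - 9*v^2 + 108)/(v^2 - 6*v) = v - 3 - 18/v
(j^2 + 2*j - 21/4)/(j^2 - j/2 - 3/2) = (j + 7/2)/(j + 1)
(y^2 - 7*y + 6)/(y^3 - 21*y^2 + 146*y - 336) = (y - 1)/(y^2 - 15*y + 56)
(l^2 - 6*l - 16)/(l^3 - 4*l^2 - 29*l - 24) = (l + 2)/(l^2 + 4*l + 3)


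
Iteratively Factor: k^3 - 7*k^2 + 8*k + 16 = (k - 4)*(k^2 - 3*k - 4) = (k - 4)*(k + 1)*(k - 4)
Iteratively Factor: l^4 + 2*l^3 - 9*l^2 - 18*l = (l + 2)*(l^3 - 9*l) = l*(l + 2)*(l^2 - 9) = l*(l + 2)*(l + 3)*(l - 3)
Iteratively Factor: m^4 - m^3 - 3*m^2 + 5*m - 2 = (m - 1)*(m^3 - 3*m + 2) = (m - 1)^2*(m^2 + m - 2) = (m - 1)^3*(m + 2)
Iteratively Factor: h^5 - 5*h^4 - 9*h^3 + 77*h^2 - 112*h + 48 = (h - 4)*(h^4 - h^3 - 13*h^2 + 25*h - 12) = (h - 4)*(h - 1)*(h^3 - 13*h + 12) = (h - 4)*(h - 1)^2*(h^2 + h - 12) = (h - 4)*(h - 1)^2*(h + 4)*(h - 3)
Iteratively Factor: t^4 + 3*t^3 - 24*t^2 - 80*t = (t - 5)*(t^3 + 8*t^2 + 16*t) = (t - 5)*(t + 4)*(t^2 + 4*t) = (t - 5)*(t + 4)^2*(t)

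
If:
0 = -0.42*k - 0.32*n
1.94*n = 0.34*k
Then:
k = 0.00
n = 0.00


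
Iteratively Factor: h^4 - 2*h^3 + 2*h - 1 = (h - 1)*(h^3 - h^2 - h + 1) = (h - 1)^2*(h^2 - 1) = (h - 1)^3*(h + 1)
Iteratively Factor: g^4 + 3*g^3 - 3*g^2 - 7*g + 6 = (g + 2)*(g^3 + g^2 - 5*g + 3) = (g - 1)*(g + 2)*(g^2 + 2*g - 3) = (g - 1)^2*(g + 2)*(g + 3)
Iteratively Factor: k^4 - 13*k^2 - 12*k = (k + 1)*(k^3 - k^2 - 12*k) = (k + 1)*(k + 3)*(k^2 - 4*k) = k*(k + 1)*(k + 3)*(k - 4)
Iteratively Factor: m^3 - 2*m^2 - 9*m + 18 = (m - 3)*(m^2 + m - 6) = (m - 3)*(m - 2)*(m + 3)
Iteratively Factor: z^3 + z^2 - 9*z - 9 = (z + 1)*(z^2 - 9) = (z - 3)*(z + 1)*(z + 3)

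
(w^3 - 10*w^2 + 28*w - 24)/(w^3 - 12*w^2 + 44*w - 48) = (w - 2)/(w - 4)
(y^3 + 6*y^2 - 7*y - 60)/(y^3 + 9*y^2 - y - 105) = (y + 4)/(y + 7)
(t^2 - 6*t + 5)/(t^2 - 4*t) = (t^2 - 6*t + 5)/(t*(t - 4))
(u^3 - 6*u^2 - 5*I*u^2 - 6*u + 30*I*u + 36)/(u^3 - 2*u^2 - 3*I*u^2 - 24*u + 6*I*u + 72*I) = (u - 2*I)/(u + 4)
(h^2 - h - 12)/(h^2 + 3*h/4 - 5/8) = 8*(h^2 - h - 12)/(8*h^2 + 6*h - 5)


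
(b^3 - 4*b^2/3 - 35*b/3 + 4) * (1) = b^3 - 4*b^2/3 - 35*b/3 + 4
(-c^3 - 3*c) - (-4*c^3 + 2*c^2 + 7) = 3*c^3 - 2*c^2 - 3*c - 7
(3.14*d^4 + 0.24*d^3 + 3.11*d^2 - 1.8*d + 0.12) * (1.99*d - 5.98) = 6.2486*d^5 - 18.2996*d^4 + 4.7537*d^3 - 22.1798*d^2 + 11.0028*d - 0.7176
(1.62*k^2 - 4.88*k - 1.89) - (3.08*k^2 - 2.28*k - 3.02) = -1.46*k^2 - 2.6*k + 1.13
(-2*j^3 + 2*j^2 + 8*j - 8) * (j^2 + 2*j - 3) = -2*j^5 - 2*j^4 + 18*j^3 + 2*j^2 - 40*j + 24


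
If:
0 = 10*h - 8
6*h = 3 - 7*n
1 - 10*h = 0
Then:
No Solution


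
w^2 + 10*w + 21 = (w + 3)*(w + 7)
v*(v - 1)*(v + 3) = v^3 + 2*v^2 - 3*v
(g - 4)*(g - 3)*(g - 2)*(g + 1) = g^4 - 8*g^3 + 17*g^2 + 2*g - 24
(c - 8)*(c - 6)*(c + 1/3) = c^3 - 41*c^2/3 + 130*c/3 + 16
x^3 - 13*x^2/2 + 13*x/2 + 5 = (x - 5)*(x - 2)*(x + 1/2)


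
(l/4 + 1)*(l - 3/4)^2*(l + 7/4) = l^4/4 + 17*l^3/16 - 17*l^2/64 - 465*l/256 + 63/64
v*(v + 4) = v^2 + 4*v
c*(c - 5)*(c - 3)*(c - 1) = c^4 - 9*c^3 + 23*c^2 - 15*c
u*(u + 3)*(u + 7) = u^3 + 10*u^2 + 21*u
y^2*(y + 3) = y^3 + 3*y^2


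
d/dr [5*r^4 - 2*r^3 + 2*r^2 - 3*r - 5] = 20*r^3 - 6*r^2 + 4*r - 3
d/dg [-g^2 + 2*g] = 2 - 2*g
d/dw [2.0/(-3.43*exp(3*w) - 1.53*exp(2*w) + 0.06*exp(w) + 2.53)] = (20.58*exp(2*w) + 6.12*exp(w) - 0.12)*exp(w)/(3.43*exp(3*w) + 1.53*exp(2*w) - 0.06*exp(w) - 2.53)^2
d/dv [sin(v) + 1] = cos(v)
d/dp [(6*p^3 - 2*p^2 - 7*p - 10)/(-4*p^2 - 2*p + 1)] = 3*(-8*p^4 - 8*p^3 - 2*p^2 - 28*p - 9)/(16*p^4 + 16*p^3 - 4*p^2 - 4*p + 1)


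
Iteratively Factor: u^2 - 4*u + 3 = (u - 3)*(u - 1)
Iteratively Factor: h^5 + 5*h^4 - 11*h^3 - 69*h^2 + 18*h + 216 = (h - 3)*(h^4 + 8*h^3 + 13*h^2 - 30*h - 72) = (h - 3)*(h - 2)*(h^3 + 10*h^2 + 33*h + 36) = (h - 3)*(h - 2)*(h + 4)*(h^2 + 6*h + 9) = (h - 3)*(h - 2)*(h + 3)*(h + 4)*(h + 3)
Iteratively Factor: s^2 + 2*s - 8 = (s - 2)*(s + 4)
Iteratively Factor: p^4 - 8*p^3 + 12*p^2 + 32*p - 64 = (p + 2)*(p^3 - 10*p^2 + 32*p - 32) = (p - 4)*(p + 2)*(p^2 - 6*p + 8) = (p - 4)^2*(p + 2)*(p - 2)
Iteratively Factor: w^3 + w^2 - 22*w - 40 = (w - 5)*(w^2 + 6*w + 8) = (w - 5)*(w + 4)*(w + 2)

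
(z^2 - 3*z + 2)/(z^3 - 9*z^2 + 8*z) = (z - 2)/(z*(z - 8))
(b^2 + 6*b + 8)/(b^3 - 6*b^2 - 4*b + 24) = (b + 4)/(b^2 - 8*b + 12)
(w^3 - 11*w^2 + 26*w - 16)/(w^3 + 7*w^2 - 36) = (w^2 - 9*w + 8)/(w^2 + 9*w + 18)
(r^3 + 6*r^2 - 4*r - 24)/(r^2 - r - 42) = (r^2 - 4)/(r - 7)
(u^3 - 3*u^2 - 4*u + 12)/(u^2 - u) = (u^3 - 3*u^2 - 4*u + 12)/(u*(u - 1))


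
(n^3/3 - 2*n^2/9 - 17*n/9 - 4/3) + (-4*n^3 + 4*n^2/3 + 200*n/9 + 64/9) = -11*n^3/3 + 10*n^2/9 + 61*n/3 + 52/9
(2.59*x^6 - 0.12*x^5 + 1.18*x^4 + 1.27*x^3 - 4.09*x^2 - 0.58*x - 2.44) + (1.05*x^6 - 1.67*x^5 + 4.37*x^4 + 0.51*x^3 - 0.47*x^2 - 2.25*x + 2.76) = 3.64*x^6 - 1.79*x^5 + 5.55*x^4 + 1.78*x^3 - 4.56*x^2 - 2.83*x + 0.32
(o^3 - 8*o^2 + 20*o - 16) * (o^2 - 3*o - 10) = o^5 - 11*o^4 + 34*o^3 + 4*o^2 - 152*o + 160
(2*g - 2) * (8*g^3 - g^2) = 16*g^4 - 18*g^3 + 2*g^2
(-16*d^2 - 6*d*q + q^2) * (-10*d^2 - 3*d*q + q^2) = 160*d^4 + 108*d^3*q - 8*d^2*q^2 - 9*d*q^3 + q^4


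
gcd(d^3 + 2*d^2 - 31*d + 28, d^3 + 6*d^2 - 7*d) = d^2 + 6*d - 7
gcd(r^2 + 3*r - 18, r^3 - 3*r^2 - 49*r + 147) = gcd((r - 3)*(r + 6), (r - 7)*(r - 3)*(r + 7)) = r - 3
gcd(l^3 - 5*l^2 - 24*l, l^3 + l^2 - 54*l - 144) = l^2 - 5*l - 24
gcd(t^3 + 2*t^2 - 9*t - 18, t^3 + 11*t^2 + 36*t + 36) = t^2 + 5*t + 6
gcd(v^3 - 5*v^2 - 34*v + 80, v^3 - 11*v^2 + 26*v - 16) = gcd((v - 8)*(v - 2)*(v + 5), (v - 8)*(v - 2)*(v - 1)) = v^2 - 10*v + 16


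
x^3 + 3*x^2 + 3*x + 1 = (x + 1)^3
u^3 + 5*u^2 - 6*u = u*(u - 1)*(u + 6)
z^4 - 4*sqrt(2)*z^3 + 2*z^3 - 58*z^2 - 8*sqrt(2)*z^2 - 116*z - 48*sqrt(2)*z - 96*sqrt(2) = (z + 2)*(z - 8*sqrt(2))*(z + sqrt(2))*(z + 3*sqrt(2))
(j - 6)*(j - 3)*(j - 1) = j^3 - 10*j^2 + 27*j - 18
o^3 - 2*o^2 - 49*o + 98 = (o - 7)*(o - 2)*(o + 7)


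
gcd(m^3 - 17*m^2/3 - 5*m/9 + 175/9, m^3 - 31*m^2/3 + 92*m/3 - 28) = m - 7/3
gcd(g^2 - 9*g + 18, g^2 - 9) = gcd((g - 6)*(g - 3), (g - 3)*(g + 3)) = g - 3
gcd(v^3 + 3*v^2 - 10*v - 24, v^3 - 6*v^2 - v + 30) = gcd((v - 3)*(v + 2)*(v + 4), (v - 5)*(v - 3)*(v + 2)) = v^2 - v - 6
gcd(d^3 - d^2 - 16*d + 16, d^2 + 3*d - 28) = d - 4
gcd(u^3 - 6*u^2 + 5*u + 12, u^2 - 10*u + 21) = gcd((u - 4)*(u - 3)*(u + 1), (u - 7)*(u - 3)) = u - 3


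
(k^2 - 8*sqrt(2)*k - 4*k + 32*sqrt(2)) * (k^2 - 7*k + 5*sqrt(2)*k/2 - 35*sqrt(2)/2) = k^4 - 11*k^3 - 11*sqrt(2)*k^3/2 - 12*k^2 + 121*sqrt(2)*k^2/2 - 154*sqrt(2)*k + 440*k - 1120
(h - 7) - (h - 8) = 1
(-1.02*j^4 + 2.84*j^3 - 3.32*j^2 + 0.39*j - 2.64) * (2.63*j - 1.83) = -2.6826*j^5 + 9.3358*j^4 - 13.9288*j^3 + 7.1013*j^2 - 7.6569*j + 4.8312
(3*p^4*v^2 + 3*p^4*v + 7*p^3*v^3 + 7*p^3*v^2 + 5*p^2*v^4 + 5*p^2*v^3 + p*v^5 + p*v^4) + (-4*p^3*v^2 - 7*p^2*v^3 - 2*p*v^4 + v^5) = 3*p^4*v^2 + 3*p^4*v + 7*p^3*v^3 + 3*p^3*v^2 + 5*p^2*v^4 - 2*p^2*v^3 + p*v^5 - p*v^4 + v^5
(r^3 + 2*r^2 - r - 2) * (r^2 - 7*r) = r^5 - 5*r^4 - 15*r^3 + 5*r^2 + 14*r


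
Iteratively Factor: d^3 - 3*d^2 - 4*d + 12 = (d + 2)*(d^2 - 5*d + 6) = (d - 3)*(d + 2)*(d - 2)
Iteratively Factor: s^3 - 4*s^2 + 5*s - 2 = (s - 2)*(s^2 - 2*s + 1) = (s - 2)*(s - 1)*(s - 1)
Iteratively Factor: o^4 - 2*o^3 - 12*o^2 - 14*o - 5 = (o + 1)*(o^3 - 3*o^2 - 9*o - 5) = (o + 1)^2*(o^2 - 4*o - 5) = (o + 1)^3*(o - 5)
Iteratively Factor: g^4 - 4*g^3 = (g)*(g^3 - 4*g^2) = g*(g - 4)*(g^2) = g^2*(g - 4)*(g)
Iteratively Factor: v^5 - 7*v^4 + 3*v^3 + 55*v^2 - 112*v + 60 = (v - 5)*(v^4 - 2*v^3 - 7*v^2 + 20*v - 12) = (v - 5)*(v - 1)*(v^3 - v^2 - 8*v + 12) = (v - 5)*(v - 2)*(v - 1)*(v^2 + v - 6) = (v - 5)*(v - 2)*(v - 1)*(v + 3)*(v - 2)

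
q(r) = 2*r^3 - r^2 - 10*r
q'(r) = 6*r^2 - 2*r - 10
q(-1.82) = 2.83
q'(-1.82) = 13.51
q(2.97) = 13.88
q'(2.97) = 36.99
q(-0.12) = 1.18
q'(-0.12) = -9.67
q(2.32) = -3.61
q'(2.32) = 17.65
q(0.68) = -6.63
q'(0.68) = -8.59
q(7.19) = 619.79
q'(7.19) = 285.80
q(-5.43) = -295.39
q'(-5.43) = 177.77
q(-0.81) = 6.38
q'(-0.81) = -4.44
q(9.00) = 1287.00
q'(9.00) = 458.00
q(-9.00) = -1449.00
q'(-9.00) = 494.00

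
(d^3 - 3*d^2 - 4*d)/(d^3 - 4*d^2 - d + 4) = d/(d - 1)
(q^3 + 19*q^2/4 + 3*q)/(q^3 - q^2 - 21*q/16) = 4*(q + 4)/(4*q - 7)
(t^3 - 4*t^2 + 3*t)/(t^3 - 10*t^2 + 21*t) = (t - 1)/(t - 7)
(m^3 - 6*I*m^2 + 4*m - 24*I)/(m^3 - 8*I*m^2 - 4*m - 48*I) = (m - 2*I)/(m - 4*I)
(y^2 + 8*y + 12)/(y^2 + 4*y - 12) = (y + 2)/(y - 2)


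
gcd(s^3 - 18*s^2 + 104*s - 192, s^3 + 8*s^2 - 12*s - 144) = s - 4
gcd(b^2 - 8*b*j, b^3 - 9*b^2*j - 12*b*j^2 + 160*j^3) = b - 8*j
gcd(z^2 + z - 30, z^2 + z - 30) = z^2 + z - 30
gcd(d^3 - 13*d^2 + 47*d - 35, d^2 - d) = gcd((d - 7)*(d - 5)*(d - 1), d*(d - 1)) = d - 1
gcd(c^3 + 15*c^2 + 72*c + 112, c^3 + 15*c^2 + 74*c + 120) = c + 4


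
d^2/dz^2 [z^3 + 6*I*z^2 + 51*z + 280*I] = 6*z + 12*I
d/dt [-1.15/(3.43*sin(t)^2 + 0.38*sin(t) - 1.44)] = (7.889*sin(t) + 0.437)*cos(t)/(3.43*sin(t)^2 + 0.38*sin(t) - 1.44)^2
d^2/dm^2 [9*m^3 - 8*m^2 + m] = 54*m - 16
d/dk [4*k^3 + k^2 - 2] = 2*k*(6*k + 1)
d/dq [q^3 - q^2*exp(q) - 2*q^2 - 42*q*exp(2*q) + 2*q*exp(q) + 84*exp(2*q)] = -q^2*exp(q) + 3*q^2 - 84*q*exp(2*q) - 4*q + 126*exp(2*q) + 2*exp(q)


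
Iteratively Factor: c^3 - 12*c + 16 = (c - 2)*(c^2 + 2*c - 8) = (c - 2)^2*(c + 4)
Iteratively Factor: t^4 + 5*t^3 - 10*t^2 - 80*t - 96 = (t + 2)*(t^3 + 3*t^2 - 16*t - 48) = (t + 2)*(t + 4)*(t^2 - t - 12) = (t - 4)*(t + 2)*(t + 4)*(t + 3)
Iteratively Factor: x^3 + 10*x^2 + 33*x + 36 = (x + 3)*(x^2 + 7*x + 12) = (x + 3)^2*(x + 4)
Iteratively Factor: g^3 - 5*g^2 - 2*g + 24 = (g + 2)*(g^2 - 7*g + 12) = (g - 4)*(g + 2)*(g - 3)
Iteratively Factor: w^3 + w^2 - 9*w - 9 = (w + 1)*(w^2 - 9) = (w - 3)*(w + 1)*(w + 3)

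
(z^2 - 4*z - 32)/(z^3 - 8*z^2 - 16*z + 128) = 1/(z - 4)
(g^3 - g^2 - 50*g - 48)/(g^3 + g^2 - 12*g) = (g^3 - g^2 - 50*g - 48)/(g*(g^2 + g - 12))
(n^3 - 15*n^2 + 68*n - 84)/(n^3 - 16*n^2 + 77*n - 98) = (n - 6)/(n - 7)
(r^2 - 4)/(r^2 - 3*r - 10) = (r - 2)/(r - 5)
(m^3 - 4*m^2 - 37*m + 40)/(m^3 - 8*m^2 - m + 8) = (m + 5)/(m + 1)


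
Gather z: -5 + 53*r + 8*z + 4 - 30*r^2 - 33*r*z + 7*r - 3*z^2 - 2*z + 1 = -30*r^2 + 60*r - 3*z^2 + z*(6 - 33*r)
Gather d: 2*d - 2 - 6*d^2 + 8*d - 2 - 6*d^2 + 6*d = -12*d^2 + 16*d - 4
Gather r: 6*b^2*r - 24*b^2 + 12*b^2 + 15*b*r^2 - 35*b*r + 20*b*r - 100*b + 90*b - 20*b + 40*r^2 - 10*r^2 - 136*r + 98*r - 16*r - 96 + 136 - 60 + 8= -12*b^2 - 30*b + r^2*(15*b + 30) + r*(6*b^2 - 15*b - 54) - 12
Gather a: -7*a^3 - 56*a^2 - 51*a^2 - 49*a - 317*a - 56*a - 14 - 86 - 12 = -7*a^3 - 107*a^2 - 422*a - 112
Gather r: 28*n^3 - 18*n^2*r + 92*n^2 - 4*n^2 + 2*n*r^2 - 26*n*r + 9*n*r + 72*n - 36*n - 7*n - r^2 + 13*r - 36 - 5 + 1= 28*n^3 + 88*n^2 + 29*n + r^2*(2*n - 1) + r*(-18*n^2 - 17*n + 13) - 40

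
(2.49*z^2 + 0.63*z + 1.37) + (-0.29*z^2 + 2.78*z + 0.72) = 2.2*z^2 + 3.41*z + 2.09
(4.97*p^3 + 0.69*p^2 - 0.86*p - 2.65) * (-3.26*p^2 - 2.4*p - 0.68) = -16.2022*p^5 - 14.1774*p^4 - 2.232*p^3 + 10.2338*p^2 + 6.9448*p + 1.802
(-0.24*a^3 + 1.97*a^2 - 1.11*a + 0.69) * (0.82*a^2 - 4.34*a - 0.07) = -0.1968*a^5 + 2.657*a^4 - 9.4432*a^3 + 5.2453*a^2 - 2.9169*a - 0.0483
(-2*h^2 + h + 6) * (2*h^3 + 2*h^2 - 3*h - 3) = -4*h^5 - 2*h^4 + 20*h^3 + 15*h^2 - 21*h - 18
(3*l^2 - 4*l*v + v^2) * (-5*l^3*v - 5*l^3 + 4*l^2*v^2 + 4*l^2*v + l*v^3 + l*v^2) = -15*l^5*v - 15*l^5 + 32*l^4*v^2 + 32*l^4*v - 18*l^3*v^3 - 18*l^3*v^2 + l*v^5 + l*v^4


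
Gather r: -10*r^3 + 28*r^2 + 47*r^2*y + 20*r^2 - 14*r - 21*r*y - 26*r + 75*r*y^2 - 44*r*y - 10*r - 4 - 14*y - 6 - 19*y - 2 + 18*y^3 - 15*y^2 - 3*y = -10*r^3 + r^2*(47*y + 48) + r*(75*y^2 - 65*y - 50) + 18*y^3 - 15*y^2 - 36*y - 12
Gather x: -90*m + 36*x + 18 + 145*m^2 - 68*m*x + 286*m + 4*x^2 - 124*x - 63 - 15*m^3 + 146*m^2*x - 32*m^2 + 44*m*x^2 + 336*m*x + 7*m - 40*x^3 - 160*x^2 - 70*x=-15*m^3 + 113*m^2 + 203*m - 40*x^3 + x^2*(44*m - 156) + x*(146*m^2 + 268*m - 158) - 45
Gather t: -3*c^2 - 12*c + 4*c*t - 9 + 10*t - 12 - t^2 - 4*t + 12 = -3*c^2 - 12*c - t^2 + t*(4*c + 6) - 9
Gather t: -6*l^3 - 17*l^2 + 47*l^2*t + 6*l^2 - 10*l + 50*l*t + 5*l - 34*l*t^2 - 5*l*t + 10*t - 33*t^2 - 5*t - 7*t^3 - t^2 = -6*l^3 - 11*l^2 - 5*l - 7*t^3 + t^2*(-34*l - 34) + t*(47*l^2 + 45*l + 5)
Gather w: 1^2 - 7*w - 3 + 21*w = 14*w - 2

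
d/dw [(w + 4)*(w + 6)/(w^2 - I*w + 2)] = (-(w + 4)*(w + 6)*(2*w - I) + 2*(w + 5)*(w^2 - I*w + 2))/(w^2 - I*w + 2)^2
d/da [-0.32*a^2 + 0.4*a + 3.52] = 0.4 - 0.64*a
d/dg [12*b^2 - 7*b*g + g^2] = -7*b + 2*g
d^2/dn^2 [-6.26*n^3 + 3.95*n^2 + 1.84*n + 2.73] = 7.9 - 37.56*n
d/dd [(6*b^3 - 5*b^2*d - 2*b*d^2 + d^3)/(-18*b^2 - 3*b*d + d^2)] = (108*b^4 + 60*b^3*d - 43*b^2*d^2 - 6*b*d^3 + d^4)/(324*b^4 + 108*b^3*d - 27*b^2*d^2 - 6*b*d^3 + d^4)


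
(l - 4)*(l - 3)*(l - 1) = l^3 - 8*l^2 + 19*l - 12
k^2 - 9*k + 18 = (k - 6)*(k - 3)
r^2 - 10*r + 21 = (r - 7)*(r - 3)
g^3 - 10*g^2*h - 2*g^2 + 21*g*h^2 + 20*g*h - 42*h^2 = (g - 2)*(g - 7*h)*(g - 3*h)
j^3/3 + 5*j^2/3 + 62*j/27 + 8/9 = (j/3 + 1)*(j + 2/3)*(j + 4/3)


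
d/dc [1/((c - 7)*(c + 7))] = -2*c/(c^4 - 98*c^2 + 2401)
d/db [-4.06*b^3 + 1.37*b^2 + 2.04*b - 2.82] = -12.18*b^2 + 2.74*b + 2.04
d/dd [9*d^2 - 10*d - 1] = 18*d - 10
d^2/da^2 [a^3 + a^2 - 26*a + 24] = 6*a + 2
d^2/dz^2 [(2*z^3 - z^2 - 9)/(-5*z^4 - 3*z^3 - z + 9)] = 2*(-50*z^9 + 75*z^8 + 45*z^7 + 2329*z^6 + 933*z^5 + 693*z^4 + 277*z^3 + 2565*z^2 + 243*z + 90)/(125*z^12 + 225*z^11 + 135*z^10 + 102*z^9 - 585*z^8 - 783*z^7 - 228*z^6 - 261*z^5 + 1053*z^4 + 730*z^3 - 27*z^2 + 243*z - 729)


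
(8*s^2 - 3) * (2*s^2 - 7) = 16*s^4 - 62*s^2 + 21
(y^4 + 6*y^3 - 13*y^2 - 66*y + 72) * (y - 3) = y^5 + 3*y^4 - 31*y^3 - 27*y^2 + 270*y - 216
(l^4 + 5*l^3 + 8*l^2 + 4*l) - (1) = l^4 + 5*l^3 + 8*l^2 + 4*l - 1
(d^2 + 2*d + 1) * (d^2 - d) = d^4 + d^3 - d^2 - d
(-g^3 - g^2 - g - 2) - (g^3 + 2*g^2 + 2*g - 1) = -2*g^3 - 3*g^2 - 3*g - 1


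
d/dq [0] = 0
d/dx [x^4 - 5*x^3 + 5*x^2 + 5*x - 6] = 4*x^3 - 15*x^2 + 10*x + 5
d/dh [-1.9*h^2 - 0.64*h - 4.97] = -3.8*h - 0.64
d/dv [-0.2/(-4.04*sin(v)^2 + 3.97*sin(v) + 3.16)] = (0.794 - 1.616*sin(v))*cos(v)/(-4.04*sin(v)^2 + 3.97*sin(v) + 3.16)^2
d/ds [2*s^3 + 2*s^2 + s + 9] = 6*s^2 + 4*s + 1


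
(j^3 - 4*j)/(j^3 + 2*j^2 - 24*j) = (j^2 - 4)/(j^2 + 2*j - 24)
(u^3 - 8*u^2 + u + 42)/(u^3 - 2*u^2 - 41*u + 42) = (u^2 - u - 6)/(u^2 + 5*u - 6)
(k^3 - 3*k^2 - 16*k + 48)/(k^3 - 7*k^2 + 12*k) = (k + 4)/k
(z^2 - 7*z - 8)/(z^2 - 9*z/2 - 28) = 2*(z + 1)/(2*z + 7)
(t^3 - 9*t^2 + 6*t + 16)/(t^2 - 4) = (t^2 - 7*t - 8)/(t + 2)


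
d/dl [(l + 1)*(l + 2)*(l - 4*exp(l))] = -4*l^2*exp(l) + 3*l^2 - 20*l*exp(l) + 6*l - 20*exp(l) + 2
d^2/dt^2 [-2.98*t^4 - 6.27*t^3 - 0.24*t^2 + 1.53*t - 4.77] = -35.76*t^2 - 37.62*t - 0.48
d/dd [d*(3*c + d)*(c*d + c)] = c*(6*c*d + 3*c + 3*d^2 + 2*d)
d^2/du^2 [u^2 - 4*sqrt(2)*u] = 2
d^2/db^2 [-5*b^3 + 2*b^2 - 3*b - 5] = 4 - 30*b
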